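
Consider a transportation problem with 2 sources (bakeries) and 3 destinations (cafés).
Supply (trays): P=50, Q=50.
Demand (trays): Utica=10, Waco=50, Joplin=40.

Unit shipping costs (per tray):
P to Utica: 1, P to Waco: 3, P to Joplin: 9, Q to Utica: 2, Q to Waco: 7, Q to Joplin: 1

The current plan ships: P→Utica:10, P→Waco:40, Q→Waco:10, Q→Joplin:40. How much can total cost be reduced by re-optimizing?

Current plan cost = 10·1 + 40·3 + 10·7 + 40·1 = 240.
Optimal plan:
  P→Waco: 50 × 3 = 150
  Q→Utica: 10 × 2 = 20
  Q→Joplin: 40 × 1 = 40
Optimal cost = 210.
Saving = 240 − 210 = 30.

30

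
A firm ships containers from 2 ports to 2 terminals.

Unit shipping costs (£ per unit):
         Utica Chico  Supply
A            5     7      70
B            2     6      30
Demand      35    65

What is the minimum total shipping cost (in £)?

540

A cheapest plan:
  A→Utica: 5 × £5 = £25
  A→Chico: 65 × £7 = £455
  B→Utica: 30 × £2 = £60
Total = 25 + 455 + 60 = £540.
(Supply check: A ships 70; B ships 30.)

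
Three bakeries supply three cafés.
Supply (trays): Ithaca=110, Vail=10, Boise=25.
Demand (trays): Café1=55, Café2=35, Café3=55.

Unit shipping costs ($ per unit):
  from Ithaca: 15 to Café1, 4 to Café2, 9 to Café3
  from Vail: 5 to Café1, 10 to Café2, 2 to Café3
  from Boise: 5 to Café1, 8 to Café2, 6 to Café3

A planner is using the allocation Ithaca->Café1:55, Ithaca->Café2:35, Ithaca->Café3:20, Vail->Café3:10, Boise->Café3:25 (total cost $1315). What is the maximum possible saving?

Current plan cost = 55·15 + 35·4 + 20·9 + 10·2 + 25·6 = $1315.
Optimal plan:
  Ithaca→Café1: 20 × $15 = $300
  Ithaca→Café2: 35 × $4 = $140
  Ithaca→Café3: 55 × $9 = $495
  Vail→Café1: 10 × $5 = $50
  Boise→Café1: 25 × $5 = $125
Optimal cost = $1110.
Saving = 1315 − 1110 = $205.

205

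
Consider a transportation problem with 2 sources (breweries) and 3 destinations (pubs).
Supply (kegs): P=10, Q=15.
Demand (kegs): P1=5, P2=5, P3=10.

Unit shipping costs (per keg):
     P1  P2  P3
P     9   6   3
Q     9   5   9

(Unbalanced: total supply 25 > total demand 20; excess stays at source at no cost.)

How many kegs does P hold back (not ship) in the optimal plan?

0

Minimum-cost shipments:
  P to P3: 10 kegs
  Q to P1: 5 kegs
  Q to P2: 5 kegs
Total cost = 100.
P ships 10 of its 10, leaving 0.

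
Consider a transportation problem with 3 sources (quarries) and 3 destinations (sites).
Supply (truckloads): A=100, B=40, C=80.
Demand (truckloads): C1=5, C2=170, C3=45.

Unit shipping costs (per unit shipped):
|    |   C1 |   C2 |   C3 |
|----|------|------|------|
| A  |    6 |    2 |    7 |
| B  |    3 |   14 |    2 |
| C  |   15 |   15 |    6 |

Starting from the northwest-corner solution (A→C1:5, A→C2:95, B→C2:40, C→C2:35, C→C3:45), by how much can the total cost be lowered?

Current plan cost = 5·6 + 95·2 + 40·14 + 35·15 + 45·6 = 1575.
Optimal plan:
  A→C2: 100 × 2 = 200
  B→C1: 5 × 3 = 15
  B→C3: 35 × 2 = 70
  C→C2: 70 × 15 = 1050
  C→C3: 10 × 6 = 60
Optimal cost = 1395.
Saving = 1575 − 1395 = 180.

180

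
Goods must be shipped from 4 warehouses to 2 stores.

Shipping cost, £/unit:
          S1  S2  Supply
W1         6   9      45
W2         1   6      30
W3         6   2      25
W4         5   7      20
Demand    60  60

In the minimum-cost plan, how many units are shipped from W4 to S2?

20

The minimum-cost plan:
  W1–S1: 30 × £6 = £180
  W1–S2: 15 × £9 = £135
  W2–S1: 30 × £1 = £30
  W3–S2: 25 × £2 = £50
  W4–S2: 20 × £7 = £140
Total cost = £535.
So W4→S2 carries 20 units.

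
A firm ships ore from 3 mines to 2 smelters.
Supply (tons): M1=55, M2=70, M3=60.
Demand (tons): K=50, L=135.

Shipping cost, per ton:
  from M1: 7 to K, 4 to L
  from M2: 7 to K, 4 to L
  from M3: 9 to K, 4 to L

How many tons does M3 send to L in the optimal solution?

60

Solving gives:
  M1 to K: 50 × 7 = 350
  M1 to L: 5 × 4 = 20
  M2 to L: 70 × 4 = 280
  M3 to L: 60 × 4 = 240
Total cost = 890.
So M3→L carries 60 tons.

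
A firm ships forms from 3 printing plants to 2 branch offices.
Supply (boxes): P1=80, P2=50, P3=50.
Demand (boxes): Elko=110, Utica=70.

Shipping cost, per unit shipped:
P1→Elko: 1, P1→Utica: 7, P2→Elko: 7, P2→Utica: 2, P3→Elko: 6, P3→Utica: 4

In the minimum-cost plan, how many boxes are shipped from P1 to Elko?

Optimal shipments:
  P1–Elko: 80 × 1 = 80
  P2–Utica: 50 × 2 = 100
  P3–Elko: 30 × 6 = 180
  P3–Utica: 20 × 4 = 80
Total cost = 440.
So P1→Elko carries 80 boxes.

80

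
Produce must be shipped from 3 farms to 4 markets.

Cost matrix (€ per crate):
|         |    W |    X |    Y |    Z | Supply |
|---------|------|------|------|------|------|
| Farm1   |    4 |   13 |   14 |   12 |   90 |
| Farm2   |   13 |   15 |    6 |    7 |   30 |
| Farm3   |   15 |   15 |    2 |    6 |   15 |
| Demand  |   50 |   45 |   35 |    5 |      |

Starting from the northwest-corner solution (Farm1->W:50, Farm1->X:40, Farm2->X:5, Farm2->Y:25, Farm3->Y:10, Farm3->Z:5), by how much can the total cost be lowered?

15

Current plan cost = 50·4 + 40·13 + 5·15 + 25·6 + 10·2 + 5·6 = €995.
Optimal plan:
  Farm1->W: 50 × €4 = €200
  Farm1->X: 40 × €13 = €520
  Farm2->X: 5 × €15 = €75
  Farm2->Y: 20 × €6 = €120
  Farm2->Z: 5 × €7 = €35
  Farm3->Y: 15 × €2 = €30
Optimal cost = €980.
Saving = 995 − 980 = €15.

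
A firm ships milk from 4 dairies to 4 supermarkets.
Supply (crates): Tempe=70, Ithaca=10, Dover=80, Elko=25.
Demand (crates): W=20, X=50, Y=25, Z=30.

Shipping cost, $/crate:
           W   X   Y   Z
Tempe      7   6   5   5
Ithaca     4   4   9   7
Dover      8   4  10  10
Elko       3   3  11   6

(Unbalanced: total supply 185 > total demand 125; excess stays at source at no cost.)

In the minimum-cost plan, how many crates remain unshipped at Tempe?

Minimum-cost shipments:
  Tempe→Y: 25 crates
  Tempe→Z: 30 crates
  Ithaca→X: 10 crates
  Dover→X: 35 crates
  Elko→W: 20 crates
  Elko→X: 5 crates
Total cost = $530.
Tempe ships 55 of its 70, leaving 15.

15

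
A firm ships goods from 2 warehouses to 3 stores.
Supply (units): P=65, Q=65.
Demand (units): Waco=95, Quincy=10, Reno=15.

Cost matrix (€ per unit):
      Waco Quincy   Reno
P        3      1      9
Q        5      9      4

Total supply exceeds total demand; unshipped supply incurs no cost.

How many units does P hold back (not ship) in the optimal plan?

Minimum-cost shipments:
  P→Waco: 55 units
  P→Quincy: 10 units
  Q→Waco: 40 units
  Q→Reno: 15 units
Total cost = €435.
P ships 65 of its 65, leaving 0.

0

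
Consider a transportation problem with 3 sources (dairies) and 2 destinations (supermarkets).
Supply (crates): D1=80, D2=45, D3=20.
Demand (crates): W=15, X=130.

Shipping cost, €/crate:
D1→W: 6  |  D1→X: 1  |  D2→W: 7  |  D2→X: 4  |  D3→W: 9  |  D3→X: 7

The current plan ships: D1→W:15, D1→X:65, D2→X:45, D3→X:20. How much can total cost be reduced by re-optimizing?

Current plan cost = 15·6 + 65·1 + 45·4 + 20·7 = €475.
Optimal plan:
  D1→X: 80 × €1 = €80
  D2→X: 45 × €4 = €180
  D3→W: 15 × €9 = €135
  D3→X: 5 × €7 = €35
Optimal cost = €430.
Saving = 475 − 430 = €45.

45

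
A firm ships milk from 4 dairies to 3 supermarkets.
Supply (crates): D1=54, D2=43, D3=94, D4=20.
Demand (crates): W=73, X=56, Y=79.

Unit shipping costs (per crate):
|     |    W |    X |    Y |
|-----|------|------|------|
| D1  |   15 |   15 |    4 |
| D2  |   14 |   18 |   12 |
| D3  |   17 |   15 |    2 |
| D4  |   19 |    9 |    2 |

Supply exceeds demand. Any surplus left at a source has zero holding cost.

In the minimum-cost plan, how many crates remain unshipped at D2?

0

Minimum-cost shipments:
  D1→W: 30 × 15 = 450
  D1→X: 21 × 15 = 315
  D2→W: 43 × 14 = 602
  D3→X: 15 × 15 = 225
  D3→Y: 79 × 2 = 158
  D4→X: 20 × 9 = 180
Total cost = 1930.
D2 ships 43 of its 43, leaving 0.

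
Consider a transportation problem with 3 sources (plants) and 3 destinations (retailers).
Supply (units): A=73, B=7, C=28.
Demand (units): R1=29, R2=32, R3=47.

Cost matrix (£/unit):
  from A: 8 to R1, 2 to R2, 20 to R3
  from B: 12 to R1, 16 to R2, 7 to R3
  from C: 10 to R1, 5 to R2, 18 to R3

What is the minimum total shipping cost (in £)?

A cheapest plan:
  A to R1: 29 × £8 = £232
  A to R2: 32 × £2 = £64
  A to R3: 12 × £20 = £240
  B to R3: 7 × £7 = £49
  C to R3: 28 × £18 = £504
Total = 232 + 64 + 240 + 49 + 504 = £1089.

1089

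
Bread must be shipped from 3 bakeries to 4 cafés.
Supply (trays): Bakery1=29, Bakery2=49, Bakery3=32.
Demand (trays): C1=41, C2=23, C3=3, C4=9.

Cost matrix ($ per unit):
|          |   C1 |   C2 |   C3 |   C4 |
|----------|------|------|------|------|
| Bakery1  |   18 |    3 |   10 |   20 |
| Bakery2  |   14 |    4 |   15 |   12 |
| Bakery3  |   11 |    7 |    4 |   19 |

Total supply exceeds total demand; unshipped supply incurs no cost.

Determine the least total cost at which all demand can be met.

676

One minimum-cost allocation:
  Bakery1 to C2: 23 × $3 = $69
  Bakery2 to C1: 12 × $14 = $168
  Bakery2 to C4: 9 × $12 = $108
  Bakery3 to C1: 29 × $11 = $319
  Bakery3 to C3: 3 × $4 = $12
Total = 69 + 168 + 108 + 319 + 12 = $676.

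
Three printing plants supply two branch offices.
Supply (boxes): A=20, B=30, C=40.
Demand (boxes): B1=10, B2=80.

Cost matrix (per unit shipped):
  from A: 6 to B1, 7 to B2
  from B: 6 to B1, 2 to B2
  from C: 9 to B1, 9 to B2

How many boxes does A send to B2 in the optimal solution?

Optimal shipments:
  A→B1: 10 × 6 = 60
  A→B2: 10 × 7 = 70
  B→B2: 30 × 2 = 60
  C→B2: 40 × 9 = 360
Total cost = 550.
So A→B2 carries 10 boxes.

10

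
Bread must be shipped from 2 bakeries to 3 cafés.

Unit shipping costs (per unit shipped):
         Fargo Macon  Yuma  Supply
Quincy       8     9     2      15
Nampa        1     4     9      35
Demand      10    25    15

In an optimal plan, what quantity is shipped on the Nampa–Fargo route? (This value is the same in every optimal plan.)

Solving gives:
  Quincy–Yuma: 15 × 2 = 30
  Nampa–Fargo: 10 × 1 = 10
  Nampa–Macon: 25 × 4 = 100
Total cost = 140.
So Nampa→Fargo carries 10 trays.

10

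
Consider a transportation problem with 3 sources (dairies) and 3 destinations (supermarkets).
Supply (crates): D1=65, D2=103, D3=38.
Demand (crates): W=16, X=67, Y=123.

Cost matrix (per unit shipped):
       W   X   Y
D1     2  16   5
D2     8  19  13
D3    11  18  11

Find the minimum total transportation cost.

An optimal shipping plan:
  D1 to Y: 65 crates
  D2 to W: 16 crates
  D2 to X: 67 crates
  D2 to Y: 20 crates
  D3 to Y: 38 crates
Total cost = 2404.

2404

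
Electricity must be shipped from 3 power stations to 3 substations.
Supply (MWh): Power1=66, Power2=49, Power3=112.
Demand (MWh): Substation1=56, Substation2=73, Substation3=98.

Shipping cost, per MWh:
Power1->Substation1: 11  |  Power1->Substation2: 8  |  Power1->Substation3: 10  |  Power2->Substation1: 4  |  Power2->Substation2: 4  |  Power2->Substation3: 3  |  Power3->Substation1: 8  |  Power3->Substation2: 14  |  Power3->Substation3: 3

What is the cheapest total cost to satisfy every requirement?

Optimal allocation:
  Power1–Substation2: 66 × 8 = 528
  Power2–Substation1: 42 × 4 = 168
  Power2–Substation2: 7 × 4 = 28
  Power3–Substation1: 14 × 8 = 112
  Power3–Substation3: 98 × 3 = 294
Total = 528 + 168 + 28 + 112 + 294 = 1130.

1130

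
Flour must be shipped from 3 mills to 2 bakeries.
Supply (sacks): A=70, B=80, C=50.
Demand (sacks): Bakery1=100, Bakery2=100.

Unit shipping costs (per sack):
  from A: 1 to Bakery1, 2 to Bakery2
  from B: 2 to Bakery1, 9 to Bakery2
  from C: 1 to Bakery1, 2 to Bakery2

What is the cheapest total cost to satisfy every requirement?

Optimal allocation:
  A to Bakery1: 20 sacks
  A to Bakery2: 50 sacks
  B to Bakery1: 80 sacks
  C to Bakery2: 50 sacks
Total cost = 380.

380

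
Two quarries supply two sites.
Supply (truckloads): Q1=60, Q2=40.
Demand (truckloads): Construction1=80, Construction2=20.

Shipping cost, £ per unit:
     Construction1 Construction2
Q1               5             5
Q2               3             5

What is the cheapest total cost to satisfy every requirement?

420

Optimal allocation:
  Q1 to Construction1: 40 truckloads
  Q1 to Construction2: 20 truckloads
  Q2 to Construction1: 40 truckloads
Total cost = £420.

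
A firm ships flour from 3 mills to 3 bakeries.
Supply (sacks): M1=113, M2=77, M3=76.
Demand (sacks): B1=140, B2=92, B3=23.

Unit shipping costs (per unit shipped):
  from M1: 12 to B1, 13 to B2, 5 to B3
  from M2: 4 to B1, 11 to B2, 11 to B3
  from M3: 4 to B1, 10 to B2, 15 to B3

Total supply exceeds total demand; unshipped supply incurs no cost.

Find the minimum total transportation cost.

A cheapest plan:
  M1→B2: 79 × 13 = 1027
  M1→B3: 23 × 5 = 115
  M2→B1: 77 × 4 = 308
  M3→B1: 63 × 4 = 252
  M3→B2: 13 × 10 = 130
Total = 1027 + 115 + 308 + 252 + 130 = 1832.

1832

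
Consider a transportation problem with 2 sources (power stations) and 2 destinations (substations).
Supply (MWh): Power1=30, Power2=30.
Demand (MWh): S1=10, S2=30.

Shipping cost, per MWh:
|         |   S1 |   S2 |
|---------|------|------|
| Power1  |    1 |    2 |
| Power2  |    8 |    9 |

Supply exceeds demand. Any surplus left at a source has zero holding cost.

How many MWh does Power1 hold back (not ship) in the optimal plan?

0

Minimum-cost shipments:
  Power1→S1: 10 MWh
  Power1→S2: 20 MWh
  Power2→S2: 10 MWh
Total cost = 140.
Power1 ships 30 of its 30, leaving 0.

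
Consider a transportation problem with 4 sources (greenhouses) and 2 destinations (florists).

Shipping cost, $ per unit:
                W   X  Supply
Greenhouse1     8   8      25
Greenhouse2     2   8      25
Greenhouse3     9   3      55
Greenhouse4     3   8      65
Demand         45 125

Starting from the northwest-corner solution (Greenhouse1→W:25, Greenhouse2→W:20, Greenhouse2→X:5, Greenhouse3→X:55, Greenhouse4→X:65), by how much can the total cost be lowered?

Current plan cost = 25·8 + 20·2 + 5·8 + 55·3 + 65·8 = $965.
Optimal plan:
  Greenhouse1→X: 25 × $8 = $200
  Greenhouse2→W: 25 × $2 = $50
  Greenhouse3→X: 55 × $3 = $165
  Greenhouse4→W: 20 × $3 = $60
  Greenhouse4→X: 45 × $8 = $360
Optimal cost = $835.
Saving = 965 − 835 = $130.

130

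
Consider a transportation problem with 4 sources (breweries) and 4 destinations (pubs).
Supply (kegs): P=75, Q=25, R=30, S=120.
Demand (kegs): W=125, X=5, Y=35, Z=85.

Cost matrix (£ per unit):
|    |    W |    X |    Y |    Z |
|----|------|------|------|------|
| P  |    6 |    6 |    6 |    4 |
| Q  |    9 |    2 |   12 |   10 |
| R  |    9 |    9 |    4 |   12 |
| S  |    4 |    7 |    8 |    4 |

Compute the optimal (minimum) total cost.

1100

Optimal allocation:
  P→Y: 5 kegs
  P→Z: 70 kegs
  Q→W: 20 kegs
  Q→X: 5 kegs
  R→Y: 30 kegs
  S→W: 105 kegs
  S→Z: 15 kegs
Total cost = £1100.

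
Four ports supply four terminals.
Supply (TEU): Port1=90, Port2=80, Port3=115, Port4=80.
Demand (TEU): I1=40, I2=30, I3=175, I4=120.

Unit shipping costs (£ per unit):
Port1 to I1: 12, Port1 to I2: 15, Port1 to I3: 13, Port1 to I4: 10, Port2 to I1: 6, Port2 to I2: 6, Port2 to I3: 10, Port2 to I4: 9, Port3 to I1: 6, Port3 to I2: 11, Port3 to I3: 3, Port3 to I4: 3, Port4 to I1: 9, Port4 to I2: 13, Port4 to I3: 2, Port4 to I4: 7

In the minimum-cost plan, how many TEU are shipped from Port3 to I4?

The minimum-cost plan:
  Port1 to I4: 90 × £10 = £900
  Port2 to I1: 40 × £6 = £240
  Port2 to I2: 30 × £6 = £180
  Port2 to I4: 10 × £9 = £90
  Port3 to I3: 95 × £3 = £285
  Port3 to I4: 20 × £3 = £60
  Port4 to I3: 80 × £2 = £160
Total cost = £1915.
So Port3→I4 carries 20 TEU.

20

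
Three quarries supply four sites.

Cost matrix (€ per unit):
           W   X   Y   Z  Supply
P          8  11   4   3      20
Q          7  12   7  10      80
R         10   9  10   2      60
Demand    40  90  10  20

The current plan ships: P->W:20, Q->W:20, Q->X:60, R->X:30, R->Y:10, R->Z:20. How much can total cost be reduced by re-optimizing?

130

Current plan cost = 20·8 + 20·7 + 60·12 + 30·9 + 10·10 + 20·2 = €1430.
Optimal plan:
  P to Y: 10 × €4 = €40
  P to Z: 10 × €3 = €30
  Q to W: 40 × €7 = €280
  Q to X: 40 × €12 = €480
  R to X: 50 × €9 = €450
  R to Z: 10 × €2 = €20
Optimal cost = €1300.
Saving = 1430 − 1300 = €130.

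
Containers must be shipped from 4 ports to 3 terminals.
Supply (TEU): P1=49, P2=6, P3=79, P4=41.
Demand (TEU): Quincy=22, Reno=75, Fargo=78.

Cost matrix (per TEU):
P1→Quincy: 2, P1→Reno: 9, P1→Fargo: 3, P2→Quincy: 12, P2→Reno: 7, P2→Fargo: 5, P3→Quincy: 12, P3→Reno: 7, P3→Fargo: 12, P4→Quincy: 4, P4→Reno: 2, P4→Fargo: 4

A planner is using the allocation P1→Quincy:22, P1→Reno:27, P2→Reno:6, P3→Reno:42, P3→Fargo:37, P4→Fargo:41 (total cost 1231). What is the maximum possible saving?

339

Current plan cost = 22·2 + 27·9 + 6·7 + 42·7 + 37·12 + 41·4 = 1231.
Optimal plan:
  P1→Quincy: 22 × 2 = 44
  P1→Fargo: 27 × 3 = 81
  P2→Fargo: 6 × 5 = 30
  P3→Reno: 75 × 7 = 525
  P3→Fargo: 4 × 12 = 48
  P4→Fargo: 41 × 4 = 164
Optimal cost = 892.
Saving = 1231 − 892 = 339.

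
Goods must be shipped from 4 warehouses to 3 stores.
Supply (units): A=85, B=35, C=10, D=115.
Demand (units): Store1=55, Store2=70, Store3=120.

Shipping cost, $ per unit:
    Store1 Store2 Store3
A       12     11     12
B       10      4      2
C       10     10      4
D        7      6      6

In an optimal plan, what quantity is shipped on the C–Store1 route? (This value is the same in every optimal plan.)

0

Optimal shipments:
  A→Store1: 15 × $12 = $180
  A→Store2: 70 × $11 = $770
  B→Store3: 35 × $2 = $70
  C→Store3: 10 × $4 = $40
  D→Store1: 40 × $7 = $280
  D→Store3: 75 × $6 = $450
Total cost = $1790.
The route C→Store1 is not used.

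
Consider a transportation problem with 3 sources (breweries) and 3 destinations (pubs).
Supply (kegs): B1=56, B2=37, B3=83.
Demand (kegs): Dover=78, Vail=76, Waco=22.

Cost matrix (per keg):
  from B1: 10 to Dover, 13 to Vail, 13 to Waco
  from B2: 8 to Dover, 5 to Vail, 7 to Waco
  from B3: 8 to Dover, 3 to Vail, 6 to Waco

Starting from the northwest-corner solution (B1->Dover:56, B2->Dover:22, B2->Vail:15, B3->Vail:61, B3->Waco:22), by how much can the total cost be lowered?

15

Current plan cost = 56·10 + 22·8 + 15·5 + 61·3 + 22·6 = 1126.
Optimal plan:
  B1→Dover: 56 × 10 = 560
  B2→Dover: 22 × 8 = 176
  B2→Waco: 15 × 7 = 105
  B3→Vail: 76 × 3 = 228
  B3→Waco: 7 × 6 = 42
Optimal cost = 1111.
Saving = 1126 − 1111 = 15.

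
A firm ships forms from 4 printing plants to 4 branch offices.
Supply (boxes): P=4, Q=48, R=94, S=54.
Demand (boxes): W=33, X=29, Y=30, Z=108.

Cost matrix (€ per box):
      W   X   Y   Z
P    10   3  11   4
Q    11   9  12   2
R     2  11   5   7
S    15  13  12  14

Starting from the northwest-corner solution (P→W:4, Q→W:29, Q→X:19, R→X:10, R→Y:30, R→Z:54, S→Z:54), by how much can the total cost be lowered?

652

Current plan cost = 4·10 + 29·11 + 19·9 + 10·11 + 30·5 + 54·7 + 54·14 = €1924.
Optimal plan:
  P–X: 4 boxes
  Q–Z: 48 boxes
  R–W: 33 boxes
  R–Y: 30 boxes
  R–Z: 31 boxes
  S–X: 25 boxes
  S–Z: 29 boxes
Optimal cost = €1272.
Saving = 1924 − 1272 = €652.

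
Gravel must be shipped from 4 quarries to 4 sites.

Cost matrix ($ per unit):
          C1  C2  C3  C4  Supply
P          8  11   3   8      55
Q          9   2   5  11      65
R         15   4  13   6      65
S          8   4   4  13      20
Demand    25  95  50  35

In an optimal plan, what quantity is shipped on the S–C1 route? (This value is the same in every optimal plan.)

Solving gives:
  P→C1: 5 truckloads
  P→C3: 50 truckloads
  Q→C2: 65 truckloads
  R→C2: 30 truckloads
  R→C4: 35 truckloads
  S→C1: 20 truckloads
Total cost = $810.
So S→C1 carries 20 truckloads.

20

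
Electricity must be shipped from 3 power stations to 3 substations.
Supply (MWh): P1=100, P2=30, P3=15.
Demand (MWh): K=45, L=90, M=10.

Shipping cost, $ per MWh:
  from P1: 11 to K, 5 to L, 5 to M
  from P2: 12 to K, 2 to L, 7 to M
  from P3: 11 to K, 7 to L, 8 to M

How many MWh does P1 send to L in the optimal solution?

60

Solving gives:
  P1→K: 30 × $11 = $330
  P1→L: 60 × $5 = $300
  P1→M: 10 × $5 = $50
  P2→L: 30 × $2 = $60
  P3→K: 15 × $11 = $165
Total cost = $905.
So P1→L carries 60 MWh.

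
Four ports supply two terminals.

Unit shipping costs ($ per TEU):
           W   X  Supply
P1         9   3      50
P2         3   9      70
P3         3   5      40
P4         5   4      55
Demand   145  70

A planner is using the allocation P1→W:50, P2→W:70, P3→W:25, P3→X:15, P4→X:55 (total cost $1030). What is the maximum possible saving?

295

Current plan cost = 50·9 + 70·3 + 25·3 + 15·5 + 55·4 = $1030.
Optimal plan:
  P1–X: 50 × $3 = $150
  P2–W: 70 × $3 = $210
  P3–W: 40 × $3 = $120
  P4–W: 35 × $5 = $175
  P4–X: 20 × $4 = $80
Optimal cost = $735.
Saving = 1030 − 735 = $295.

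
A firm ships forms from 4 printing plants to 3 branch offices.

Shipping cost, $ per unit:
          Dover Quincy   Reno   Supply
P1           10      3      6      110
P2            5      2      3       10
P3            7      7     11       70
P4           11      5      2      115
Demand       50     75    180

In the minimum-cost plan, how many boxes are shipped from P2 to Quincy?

0

Optimal shipments:
  P1->Quincy: 55 boxes
  P1->Reno: 55 boxes
  P2->Reno: 10 boxes
  P3->Dover: 50 boxes
  P3->Quincy: 20 boxes
  P4->Reno: 115 boxes
Total cost = $1245.
The route P2→Quincy is not used.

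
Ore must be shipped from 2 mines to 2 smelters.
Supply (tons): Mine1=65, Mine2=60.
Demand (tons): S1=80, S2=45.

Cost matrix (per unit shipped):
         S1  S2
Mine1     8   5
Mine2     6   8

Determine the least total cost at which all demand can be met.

One minimum-cost allocation:
  Mine1->S1: 20 × 8 = 160
  Mine1->S2: 45 × 5 = 225
  Mine2->S1: 60 × 6 = 360
Total = 160 + 225 + 360 = 745.

745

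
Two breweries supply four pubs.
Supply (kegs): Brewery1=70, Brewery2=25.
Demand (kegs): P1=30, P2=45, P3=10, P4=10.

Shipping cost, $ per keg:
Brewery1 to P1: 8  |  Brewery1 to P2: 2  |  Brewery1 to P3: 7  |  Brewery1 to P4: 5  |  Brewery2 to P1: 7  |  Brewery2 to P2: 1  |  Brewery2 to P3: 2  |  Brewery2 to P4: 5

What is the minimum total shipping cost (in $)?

385

An optimal shipping plan:
  Brewery1→P1: 15 kegs
  Brewery1→P2: 45 kegs
  Brewery1→P4: 10 kegs
  Brewery2→P1: 15 kegs
  Brewery2→P3: 10 kegs
Total cost = $385.
(Supply check: Brewery1 ships 70; Brewery2 ships 25.)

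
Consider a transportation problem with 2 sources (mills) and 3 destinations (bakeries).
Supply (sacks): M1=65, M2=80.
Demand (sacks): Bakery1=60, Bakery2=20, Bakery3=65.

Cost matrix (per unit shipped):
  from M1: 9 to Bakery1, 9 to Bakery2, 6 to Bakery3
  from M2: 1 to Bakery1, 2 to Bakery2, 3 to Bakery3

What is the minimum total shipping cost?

Optimal allocation:
  M1->Bakery3: 65 × 6 = 390
  M2->Bakery1: 60 × 1 = 60
  M2->Bakery2: 20 × 2 = 40
Total = 390 + 60 + 40 = 490.

490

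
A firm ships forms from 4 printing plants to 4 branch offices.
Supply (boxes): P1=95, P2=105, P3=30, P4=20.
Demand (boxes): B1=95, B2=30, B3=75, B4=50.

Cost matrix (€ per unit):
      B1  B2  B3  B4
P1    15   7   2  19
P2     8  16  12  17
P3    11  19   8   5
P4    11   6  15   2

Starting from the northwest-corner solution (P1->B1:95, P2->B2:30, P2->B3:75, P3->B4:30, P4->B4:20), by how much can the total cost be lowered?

1595

Current plan cost = 95·15 + 30·16 + 75·12 + 30·5 + 20·2 = €2995.
Optimal plan:
  P1 to B2: 20 boxes
  P1 to B3: 75 boxes
  P2 to B1: 95 boxes
  P2 to B2: 10 boxes
  P3 to B4: 30 boxes
  P4 to B4: 20 boxes
Optimal cost = €1400.
Saving = 2995 − 1400 = €1595.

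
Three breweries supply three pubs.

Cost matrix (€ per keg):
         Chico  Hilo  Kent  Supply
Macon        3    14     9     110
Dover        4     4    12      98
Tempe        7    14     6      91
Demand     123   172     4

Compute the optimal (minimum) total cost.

A cheapest plan:
  Macon to Chico: 110 × €3 = €330
  Dover to Hilo: 98 × €4 = €392
  Tempe to Chico: 13 × €7 = €91
  Tempe to Hilo: 74 × €14 = €1036
  Tempe to Kent: 4 × €6 = €24
Total = 330 + 392 + 91 + 1036 + 24 = €1873.

1873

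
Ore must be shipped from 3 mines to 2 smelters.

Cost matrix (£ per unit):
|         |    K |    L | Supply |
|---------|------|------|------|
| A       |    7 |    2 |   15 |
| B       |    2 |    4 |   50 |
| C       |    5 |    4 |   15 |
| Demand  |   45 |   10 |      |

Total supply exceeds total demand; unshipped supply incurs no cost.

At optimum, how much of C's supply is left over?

15

An optimal plan:
  A→L: 10 tons
  B→K: 45 tons
Total cost = £110.
C ships 0 of its 15, leaving 15.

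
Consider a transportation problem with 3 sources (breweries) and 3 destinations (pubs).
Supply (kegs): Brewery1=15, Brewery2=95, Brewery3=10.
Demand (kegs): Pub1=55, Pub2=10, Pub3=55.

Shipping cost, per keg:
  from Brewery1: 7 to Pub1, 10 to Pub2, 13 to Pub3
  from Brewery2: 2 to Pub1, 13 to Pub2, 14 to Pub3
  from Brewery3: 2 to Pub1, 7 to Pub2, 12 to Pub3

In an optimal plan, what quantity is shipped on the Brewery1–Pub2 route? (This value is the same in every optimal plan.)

0

Optimal shipments:
  Brewery1->Pub3: 15 × 13 = 195
  Brewery2->Pub1: 55 × 2 = 110
  Brewery2->Pub3: 40 × 14 = 560
  Brewery3->Pub2: 10 × 7 = 70
Total cost = 935.
The route Brewery1→Pub2 is not used.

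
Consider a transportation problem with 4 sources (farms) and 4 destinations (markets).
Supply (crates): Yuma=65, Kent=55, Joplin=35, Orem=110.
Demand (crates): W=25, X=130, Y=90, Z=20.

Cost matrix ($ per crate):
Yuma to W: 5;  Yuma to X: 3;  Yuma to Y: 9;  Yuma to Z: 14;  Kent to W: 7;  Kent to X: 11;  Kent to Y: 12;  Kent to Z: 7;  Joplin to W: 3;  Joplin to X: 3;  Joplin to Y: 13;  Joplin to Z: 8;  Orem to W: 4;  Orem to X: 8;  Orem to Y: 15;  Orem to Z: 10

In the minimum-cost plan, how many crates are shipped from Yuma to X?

Solving gives:
  Yuma→X: 10 crates
  Yuma→Y: 55 crates
  Kent→Y: 35 crates
  Kent→Z: 20 crates
  Joplin→X: 35 crates
  Orem→W: 25 crates
  Orem→X: 85 crates
Total cost = $1970.
So Yuma→X carries 10 crates.

10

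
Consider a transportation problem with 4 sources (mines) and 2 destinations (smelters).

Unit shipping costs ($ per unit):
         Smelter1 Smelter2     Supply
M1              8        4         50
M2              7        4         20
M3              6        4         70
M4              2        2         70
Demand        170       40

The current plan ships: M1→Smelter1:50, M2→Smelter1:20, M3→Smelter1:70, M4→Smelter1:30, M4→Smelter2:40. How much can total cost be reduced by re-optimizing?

160

Current plan cost = 50·8 + 20·7 + 70·6 + 30·2 + 40·2 = $1100.
Optimal plan:
  M1->Smelter1: 10 × $8 = $80
  M1->Smelter2: 40 × $4 = $160
  M2->Smelter1: 20 × $7 = $140
  M3->Smelter1: 70 × $6 = $420
  M4->Smelter1: 70 × $2 = $140
Optimal cost = $940.
Saving = 1100 − 940 = $160.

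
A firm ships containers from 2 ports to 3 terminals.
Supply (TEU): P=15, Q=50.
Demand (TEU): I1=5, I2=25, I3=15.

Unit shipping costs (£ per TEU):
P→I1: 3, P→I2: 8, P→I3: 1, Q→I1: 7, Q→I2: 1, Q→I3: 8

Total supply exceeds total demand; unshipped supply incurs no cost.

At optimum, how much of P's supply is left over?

An optimal plan:
  P to I3: 15 × £1 = £15
  Q to I1: 5 × £7 = £35
  Q to I2: 25 × £1 = £25
Total cost = £75.
P ships 15 of its 15, leaving 0.

0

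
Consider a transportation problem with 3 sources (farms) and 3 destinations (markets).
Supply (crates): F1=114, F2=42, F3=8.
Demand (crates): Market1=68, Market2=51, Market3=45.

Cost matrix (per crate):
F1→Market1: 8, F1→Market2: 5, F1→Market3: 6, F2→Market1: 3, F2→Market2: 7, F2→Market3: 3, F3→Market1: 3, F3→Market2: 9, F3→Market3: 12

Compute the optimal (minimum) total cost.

A cheapest plan:
  F1→Market1: 18 × 8 = 144
  F1→Market2: 51 × 5 = 255
  F1→Market3: 45 × 6 = 270
  F2→Market1: 42 × 3 = 126
  F3→Market1: 8 × 3 = 24
Total = 144 + 255 + 270 + 126 + 24 = 819.

819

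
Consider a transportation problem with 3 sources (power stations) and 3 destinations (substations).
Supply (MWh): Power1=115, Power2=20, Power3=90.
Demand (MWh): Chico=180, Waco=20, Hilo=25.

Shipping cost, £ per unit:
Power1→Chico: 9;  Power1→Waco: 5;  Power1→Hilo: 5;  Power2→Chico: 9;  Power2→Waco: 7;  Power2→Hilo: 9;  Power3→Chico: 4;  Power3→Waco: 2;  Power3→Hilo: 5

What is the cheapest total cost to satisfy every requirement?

One minimum-cost allocation:
  Power1→Chico: 70 × £9 = £630
  Power1→Waco: 20 × £5 = £100
  Power1→Hilo: 25 × £5 = £125
  Power2→Chico: 20 × £9 = £180
  Power3→Chico: 90 × £4 = £360
Total = 630 + 100 + 125 + 180 + 360 = £1395.
(Supply check: Power1 ships 115; Power2 ships 20; Power3 ships 90.)

1395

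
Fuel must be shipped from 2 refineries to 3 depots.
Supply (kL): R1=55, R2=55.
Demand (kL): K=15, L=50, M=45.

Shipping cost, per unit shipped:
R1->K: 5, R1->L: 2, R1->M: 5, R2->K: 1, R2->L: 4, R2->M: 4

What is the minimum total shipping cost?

Optimal allocation:
  R1 to L: 50 × 2 = 100
  R1 to M: 5 × 5 = 25
  R2 to K: 15 × 1 = 15
  R2 to M: 40 × 4 = 160
Total = 100 + 25 + 15 + 160 = 300.

300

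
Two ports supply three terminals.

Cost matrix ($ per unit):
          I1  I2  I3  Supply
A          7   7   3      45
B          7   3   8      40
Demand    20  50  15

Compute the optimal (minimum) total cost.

375

An optimal shipping plan:
  A to I1: 20 × $7 = $140
  A to I2: 10 × $7 = $70
  A to I3: 15 × $3 = $45
  B to I2: 40 × $3 = $120
Total = 140 + 70 + 45 + 120 = $375.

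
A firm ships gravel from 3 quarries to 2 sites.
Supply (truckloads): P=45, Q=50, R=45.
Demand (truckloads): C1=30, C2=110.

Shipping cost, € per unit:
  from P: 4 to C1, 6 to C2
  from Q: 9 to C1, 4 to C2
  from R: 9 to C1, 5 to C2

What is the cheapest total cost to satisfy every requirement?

One minimum-cost allocation:
  P to C1: 30 × €4 = €120
  P to C2: 15 × €6 = €90
  Q to C2: 50 × €4 = €200
  R to C2: 45 × €5 = €225
Total = 120 + 90 + 200 + 225 = €635.
(Supply check: P ships 45; Q ships 50; R ships 45.)

635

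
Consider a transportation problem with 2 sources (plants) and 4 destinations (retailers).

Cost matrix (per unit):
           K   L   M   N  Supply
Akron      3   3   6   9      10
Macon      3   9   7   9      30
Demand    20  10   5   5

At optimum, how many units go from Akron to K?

0

The minimum-cost plan:
  Akron→L: 10 × 3 = 30
  Macon→K: 20 × 3 = 60
  Macon→M: 5 × 7 = 35
  Macon→N: 5 × 9 = 45
Total cost = 170.
The route Akron→K is not used.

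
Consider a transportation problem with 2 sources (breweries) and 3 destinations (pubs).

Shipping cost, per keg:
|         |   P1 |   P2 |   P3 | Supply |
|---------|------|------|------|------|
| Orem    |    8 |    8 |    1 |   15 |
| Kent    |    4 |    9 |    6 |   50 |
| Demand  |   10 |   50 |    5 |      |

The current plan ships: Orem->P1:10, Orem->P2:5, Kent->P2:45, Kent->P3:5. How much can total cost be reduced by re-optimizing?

70

Current plan cost = 10·8 + 5·8 + 45·9 + 5·6 = 555.
Optimal plan:
  Orem->P2: 10 kegs
  Orem->P3: 5 kegs
  Kent->P1: 10 kegs
  Kent->P2: 40 kegs
Optimal cost = 485.
Saving = 555 − 485 = 70.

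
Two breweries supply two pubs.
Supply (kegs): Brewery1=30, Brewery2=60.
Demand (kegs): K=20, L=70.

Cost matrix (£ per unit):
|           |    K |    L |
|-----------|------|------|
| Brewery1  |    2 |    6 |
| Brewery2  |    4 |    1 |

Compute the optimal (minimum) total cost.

160

A cheapest plan:
  Brewery1->K: 20 × £2 = £40
  Brewery1->L: 10 × £6 = £60
  Brewery2->L: 60 × £1 = £60
Total = 40 + 60 + 60 = £160.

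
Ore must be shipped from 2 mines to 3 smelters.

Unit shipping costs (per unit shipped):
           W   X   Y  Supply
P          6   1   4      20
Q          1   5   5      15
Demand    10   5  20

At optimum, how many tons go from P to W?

The minimum-cost plan:
  P to X: 5 × 1 = 5
  P to Y: 15 × 4 = 60
  Q to W: 10 × 1 = 10
  Q to Y: 5 × 5 = 25
Total cost = 100.
The route P→W is not used.

0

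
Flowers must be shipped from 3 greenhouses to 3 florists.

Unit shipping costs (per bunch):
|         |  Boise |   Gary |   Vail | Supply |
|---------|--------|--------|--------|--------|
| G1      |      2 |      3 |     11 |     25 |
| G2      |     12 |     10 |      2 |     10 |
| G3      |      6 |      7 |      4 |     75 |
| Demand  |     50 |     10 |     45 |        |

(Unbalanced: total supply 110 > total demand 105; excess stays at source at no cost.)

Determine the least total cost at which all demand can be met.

430

Optimal allocation:
  G1→Boise: 15 × 2 = 30
  G1→Gary: 10 × 3 = 30
  G2→Vail: 10 × 2 = 20
  G3→Boise: 35 × 6 = 210
  G3→Vail: 35 × 4 = 140
Total = 30 + 30 + 20 + 210 + 140 = 430.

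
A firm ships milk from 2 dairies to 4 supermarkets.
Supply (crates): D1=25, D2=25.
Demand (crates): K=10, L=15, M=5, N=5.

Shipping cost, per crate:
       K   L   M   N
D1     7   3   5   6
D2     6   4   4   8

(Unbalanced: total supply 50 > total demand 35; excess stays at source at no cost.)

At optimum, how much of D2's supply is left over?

Minimum-cost shipments:
  D1->L: 15 × 3 = 45
  D1->N: 5 × 6 = 30
  D2->K: 10 × 6 = 60
  D2->M: 5 × 4 = 20
Total cost = 155.
D2 ships 15 of its 25, leaving 10.

10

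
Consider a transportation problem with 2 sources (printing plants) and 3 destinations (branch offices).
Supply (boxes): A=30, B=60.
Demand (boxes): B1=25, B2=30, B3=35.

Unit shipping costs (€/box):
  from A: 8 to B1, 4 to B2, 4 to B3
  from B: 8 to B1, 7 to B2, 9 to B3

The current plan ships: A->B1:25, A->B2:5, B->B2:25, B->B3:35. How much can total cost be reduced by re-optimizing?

135

Current plan cost = 25·8 + 5·4 + 25·7 + 35·9 = €710.
Optimal plan:
  A→B3: 30 × €4 = €120
  B→B1: 25 × €8 = €200
  B→B2: 30 × €7 = €210
  B→B3: 5 × €9 = €45
Optimal cost = €575.
Saving = 710 − 575 = €135.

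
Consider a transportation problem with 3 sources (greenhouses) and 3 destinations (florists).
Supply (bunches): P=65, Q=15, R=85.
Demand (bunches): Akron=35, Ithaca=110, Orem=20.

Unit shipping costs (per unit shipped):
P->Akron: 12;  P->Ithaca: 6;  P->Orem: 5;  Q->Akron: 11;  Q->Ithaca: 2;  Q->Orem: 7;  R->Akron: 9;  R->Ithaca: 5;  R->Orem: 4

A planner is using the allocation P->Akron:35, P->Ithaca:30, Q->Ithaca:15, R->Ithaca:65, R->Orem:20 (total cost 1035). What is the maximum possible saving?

Current plan cost = 35·12 + 30·6 + 15·2 + 65·5 + 20·4 = 1035.
Optimal plan:
  P to Ithaca: 45 bunches
  P to Orem: 20 bunches
  Q to Ithaca: 15 bunches
  R to Akron: 35 bunches
  R to Ithaca: 50 bunches
Optimal cost = 965.
Saving = 1035 − 965 = 70.

70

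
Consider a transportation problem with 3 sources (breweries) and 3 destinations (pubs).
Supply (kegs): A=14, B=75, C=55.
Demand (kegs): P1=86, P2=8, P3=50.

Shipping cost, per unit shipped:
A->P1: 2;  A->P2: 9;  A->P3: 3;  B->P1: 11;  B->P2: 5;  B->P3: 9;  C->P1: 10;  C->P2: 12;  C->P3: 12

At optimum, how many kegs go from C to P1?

Optimal shipments:
  A to P1: 14 × 2 = 28
  B to P1: 17 × 11 = 187
  B to P2: 8 × 5 = 40
  B to P3: 50 × 9 = 450
  C to P1: 55 × 10 = 550
Total cost = 1255.
So C→P1 carries 55 kegs.

55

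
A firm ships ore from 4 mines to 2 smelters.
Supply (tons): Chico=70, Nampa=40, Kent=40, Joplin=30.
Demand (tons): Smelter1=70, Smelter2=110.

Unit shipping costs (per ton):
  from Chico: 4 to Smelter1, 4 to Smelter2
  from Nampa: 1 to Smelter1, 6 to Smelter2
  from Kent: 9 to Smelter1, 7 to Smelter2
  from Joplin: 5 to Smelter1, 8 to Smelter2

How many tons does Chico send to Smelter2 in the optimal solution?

70

Optimal shipments:
  Chico–Smelter2: 70 tons
  Nampa–Smelter1: 40 tons
  Kent–Smelter2: 40 tons
  Joplin–Smelter1: 30 tons
Total cost = 750.
So Chico→Smelter2 carries 70 tons.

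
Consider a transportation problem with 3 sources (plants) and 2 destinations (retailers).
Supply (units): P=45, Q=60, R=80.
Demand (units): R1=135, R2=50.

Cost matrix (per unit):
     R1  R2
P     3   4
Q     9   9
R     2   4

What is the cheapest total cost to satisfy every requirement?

835

One minimum-cost allocation:
  P to R1: 45 × 3 = 135
  Q to R1: 10 × 9 = 90
  Q to R2: 50 × 9 = 450
  R to R1: 80 × 2 = 160
Total = 135 + 90 + 450 + 160 = 835.
(Supply check: P ships 45; Q ships 60; R ships 80.)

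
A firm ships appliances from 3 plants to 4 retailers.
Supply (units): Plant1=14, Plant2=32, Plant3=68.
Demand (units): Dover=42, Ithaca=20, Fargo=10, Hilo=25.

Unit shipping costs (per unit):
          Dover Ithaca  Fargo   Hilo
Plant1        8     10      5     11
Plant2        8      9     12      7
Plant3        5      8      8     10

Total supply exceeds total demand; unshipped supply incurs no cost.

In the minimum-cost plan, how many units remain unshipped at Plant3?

6

Minimum-cost shipments:
  Plant1–Fargo: 10 × 5 = 50
  Plant2–Hilo: 25 × 7 = 175
  Plant3–Dover: 42 × 5 = 210
  Plant3–Ithaca: 20 × 8 = 160
Total cost = 595.
Plant3 ships 62 of its 68, leaving 6.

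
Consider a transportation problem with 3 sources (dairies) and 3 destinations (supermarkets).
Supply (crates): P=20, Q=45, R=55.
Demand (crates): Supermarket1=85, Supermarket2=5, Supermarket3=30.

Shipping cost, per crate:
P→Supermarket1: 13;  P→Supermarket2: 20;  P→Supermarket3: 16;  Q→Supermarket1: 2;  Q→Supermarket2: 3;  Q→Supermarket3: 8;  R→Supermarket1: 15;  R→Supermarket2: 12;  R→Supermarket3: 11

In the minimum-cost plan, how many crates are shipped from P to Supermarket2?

0

The minimum-cost plan:
  P->Supermarket1: 20 × 13 = 260
  Q->Supermarket1: 45 × 2 = 90
  R->Supermarket1: 20 × 15 = 300
  R->Supermarket2: 5 × 12 = 60
  R->Supermarket3: 30 × 11 = 330
Total cost = 1040.
The route P→Supermarket2 is not used.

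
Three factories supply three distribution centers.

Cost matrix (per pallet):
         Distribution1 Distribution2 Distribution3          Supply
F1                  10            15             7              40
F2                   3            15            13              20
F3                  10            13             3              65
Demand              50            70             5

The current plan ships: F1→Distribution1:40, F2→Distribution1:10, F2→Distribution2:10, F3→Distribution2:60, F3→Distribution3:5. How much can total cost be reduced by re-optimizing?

70

Current plan cost = 40·10 + 10·3 + 10·15 + 60·13 + 5·3 = 1375.
Optimal plan:
  F1–Distribution1: 30 × 10 = 300
  F1–Distribution2: 10 × 15 = 150
  F2–Distribution1: 20 × 3 = 60
  F3–Distribution2: 60 × 13 = 780
  F3–Distribution3: 5 × 3 = 15
Optimal cost = 1305.
Saving = 1375 − 1305 = 70.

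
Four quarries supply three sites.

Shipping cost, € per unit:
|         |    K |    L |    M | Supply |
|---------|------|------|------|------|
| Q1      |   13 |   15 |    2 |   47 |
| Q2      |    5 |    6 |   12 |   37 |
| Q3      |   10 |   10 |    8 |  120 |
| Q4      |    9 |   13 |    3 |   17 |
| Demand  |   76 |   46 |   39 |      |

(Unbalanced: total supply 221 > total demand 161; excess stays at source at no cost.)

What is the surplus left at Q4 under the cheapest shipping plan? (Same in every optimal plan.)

0

An optimal plan:
  Q1–M: 39 × €2 = €78
  Q2–K: 37 × €5 = €185
  Q3–K: 22 × €10 = €220
  Q3–L: 46 × €10 = €460
  Q4–K: 17 × €9 = €153
Total cost = €1096.
Q4 ships 17 of its 17, leaving 0.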